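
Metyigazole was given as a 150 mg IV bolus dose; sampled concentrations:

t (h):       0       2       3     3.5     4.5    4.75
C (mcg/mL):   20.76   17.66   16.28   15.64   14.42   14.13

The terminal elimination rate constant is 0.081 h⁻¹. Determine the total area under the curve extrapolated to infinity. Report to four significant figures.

Trapezoidal AUC_0→4.75:
  [0→2]: (20.76+17.66)/2 × 2 = 38.42
  [2→3]: (17.66+16.28)/2 × 1 = 16.97
  [3→3.5]: (16.28+15.64)/2 × 0.5 = 7.98
  [3.5→4.5]: (15.64+14.42)/2 × 1 = 15.03
  [4.5→4.75]: (14.42+14.13)/2 × 0.25 = 3.56875
  Sum = 81.96875 mcg/mL·h
Extrapolated tail: C_last / k_e = 14.13 / 0.081 = 174.444
AUC_0→∞ = 81.96875 + 174.444 = 256.41275 mcg/mL·h

AUC = 256.4 mcg/mL·h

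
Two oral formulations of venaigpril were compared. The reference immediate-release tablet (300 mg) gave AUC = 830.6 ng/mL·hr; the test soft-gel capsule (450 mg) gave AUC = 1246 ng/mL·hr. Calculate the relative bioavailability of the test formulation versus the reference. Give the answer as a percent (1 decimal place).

F_rel = 100.0%

F_rel = (AUC_test/D_test) / (AUC_ref/D_ref)
      = (1246/450) / (830.6/300)
      = 2.76889 / 2.76867 = 1.0001 = 100.01%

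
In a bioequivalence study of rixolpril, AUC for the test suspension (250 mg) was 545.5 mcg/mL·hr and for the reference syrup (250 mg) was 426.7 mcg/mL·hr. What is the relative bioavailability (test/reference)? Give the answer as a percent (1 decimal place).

F_rel = 127.8%

F_rel = (AUC_test/D_test) / (AUC_ref/D_ref)
      = (545.5/250) / (426.7/250)
      = 2.182 / 1.7068 = 1.2784 = 127.84%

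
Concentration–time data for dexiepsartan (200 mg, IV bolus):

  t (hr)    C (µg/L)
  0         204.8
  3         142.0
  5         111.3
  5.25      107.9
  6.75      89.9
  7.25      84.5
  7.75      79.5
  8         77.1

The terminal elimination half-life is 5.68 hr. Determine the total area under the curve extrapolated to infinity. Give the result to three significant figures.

AUC = 1690 µg/L·hr

Trapezoidal AUC_0→8:
  [0→3]: (204.8+142.0)/2 × 3 = 520.2
  [3→5]: (142.0+111.3)/2 × 2 = 253.3
  [5→5.25]: (111.3+107.9)/2 × 0.25 = 27.4
  [5.25→6.75]: (107.9+89.9)/2 × 1.5 = 148.35
  [6.75→7.25]: (89.9+84.5)/2 × 0.5 = 43.6
  [7.25→7.75]: (84.5+79.5)/2 × 0.5 = 41.0
  [7.75→8]: (79.5+77.1)/2 × 0.25 = 19.575
  Sum = 1053.425 µg/L·hr
k_e = ln2 / t½ = 0.693147 / 5.68 = 0.1220 hr^-1
Extrapolated tail: C_last / k_e = 77.1 / 0.122 = 631.967
AUC_0→∞ = 1053.425 + 631.967 = 1685.392 µg/L·hr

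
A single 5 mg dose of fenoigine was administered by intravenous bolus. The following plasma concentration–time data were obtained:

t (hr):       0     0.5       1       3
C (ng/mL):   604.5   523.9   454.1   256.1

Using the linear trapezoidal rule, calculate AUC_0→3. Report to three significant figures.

Trapezoidal AUC_0→3:
  [0→0.5]: (604.5+523.9)/2 × 0.5 = 282.1
  [0.5→1]: (523.9+454.1)/2 × 0.5 = 244.5
  [1→3]: (454.1+256.1)/2 × 2 = 710.2
  Sum = 1236.8 ng/mL·hr

AUC = 1240 ng/mL·hr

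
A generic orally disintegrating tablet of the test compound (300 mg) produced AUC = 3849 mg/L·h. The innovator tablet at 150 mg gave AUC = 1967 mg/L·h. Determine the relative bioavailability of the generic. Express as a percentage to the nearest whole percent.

F_rel = 98%

F_rel = (AUC_test/D_test) / (AUC_ref/D_ref)
      = (3849/300) / (1967/150)
      = 12.83 / 13.1133 = 0.9784 = 97.84%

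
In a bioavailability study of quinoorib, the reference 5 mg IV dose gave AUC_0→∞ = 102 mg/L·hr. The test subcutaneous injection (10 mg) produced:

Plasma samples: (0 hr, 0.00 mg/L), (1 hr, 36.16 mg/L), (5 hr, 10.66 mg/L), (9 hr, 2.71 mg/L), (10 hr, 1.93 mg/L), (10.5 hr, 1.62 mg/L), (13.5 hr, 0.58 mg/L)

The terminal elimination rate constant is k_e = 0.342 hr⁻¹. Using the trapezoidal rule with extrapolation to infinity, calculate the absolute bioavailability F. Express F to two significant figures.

F = 0.72

Trapezoidal AUC_0→13.5 (subcutaneous injection):
  [0→1]: (0.00+36.16)/2 × 1 = 18.08
  [1→5]: (36.16+10.66)/2 × 4 = 93.64
  [5→9]: (10.66+2.71)/2 × 4 = 26.74
  [9→10]: (2.71+1.93)/2 × 1 = 2.32
  [10→10.5]: (1.93+1.62)/2 × 0.5 = 0.8875
  [10.5→13.5]: (1.62+0.58)/2 × 3 = 3.3
  Sum = 144.9675 mg/L·hr
Tail: C_last/k_e = 0.58/0.342 = 1.696
AUC_0→∞ (subcutaneous injection) = 144.9675 + 1.696 = 146.6635 mg/L·hr
F = (AUC_ev/D_ev)/(AUC_iv/D_iv) = (146.6635/10)/(102/5) = 14.66635/20.4 = 0.7189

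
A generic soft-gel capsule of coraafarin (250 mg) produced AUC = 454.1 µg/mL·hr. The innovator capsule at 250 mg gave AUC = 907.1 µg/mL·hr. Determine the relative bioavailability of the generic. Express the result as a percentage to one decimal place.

F_rel = 50.1%

F_rel = (AUC_test/D_test) / (AUC_ref/D_ref)
      = (454.1/250) / (907.1/250)
      = 1.8164 / 3.6284 = 0.5006 = 50.06%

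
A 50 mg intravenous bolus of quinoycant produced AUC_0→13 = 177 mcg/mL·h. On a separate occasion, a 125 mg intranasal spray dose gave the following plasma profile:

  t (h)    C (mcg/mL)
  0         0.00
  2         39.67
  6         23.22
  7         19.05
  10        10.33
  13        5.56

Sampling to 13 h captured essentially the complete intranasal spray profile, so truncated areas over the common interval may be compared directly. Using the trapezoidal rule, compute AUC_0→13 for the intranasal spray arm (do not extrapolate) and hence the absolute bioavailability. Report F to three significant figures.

F = 0.575

Trapezoidal AUC_0→13 (intranasal spray):
  [0→2]: (0.00+39.67)/2 × 2 = 39.67
  [2→6]: (39.67+23.22)/2 × 4 = 125.78
  [6→7]: (23.22+19.05)/2 × 1 = 21.135
  [7→10]: (19.05+10.33)/2 × 3 = 44.07
  [10→13]: (10.33+5.56)/2 × 3 = 23.835
  Sum = 254.49 mcg/mL·h
F = (AUC_ev/D_ev)/(AUC_iv/D_iv) = (254.49/125)/(177/50) = 2.03592/3.54 = 0.5751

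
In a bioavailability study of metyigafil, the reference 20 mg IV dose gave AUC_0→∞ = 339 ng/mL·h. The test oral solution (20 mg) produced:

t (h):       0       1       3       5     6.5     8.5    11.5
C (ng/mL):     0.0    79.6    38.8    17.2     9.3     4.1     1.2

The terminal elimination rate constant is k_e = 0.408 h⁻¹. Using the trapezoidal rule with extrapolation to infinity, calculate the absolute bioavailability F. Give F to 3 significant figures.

Trapezoidal AUC_0→11.5 (oral solution):
  [0→1]: (0.0+79.6)/2 × 1 = 39.8
  [1→3]: (79.6+38.8)/2 × 2 = 118.4
  [3→5]: (38.8+17.2)/2 × 2 = 56.0
  [5→6.5]: (17.2+9.3)/2 × 1.5 = 19.875
  [6.5→8.5]: (9.3+4.1)/2 × 2 = 13.4
  [8.5→11.5]: (4.1+1.2)/2 × 3 = 7.95
  Sum = 255.425 ng/mL·h
Tail: C_last/k_e = 1.2/0.408 = 2.941
AUC_0→∞ (oral solution) = 255.425 + 2.941 = 258.366 ng/mL·h
F = (AUC_ev/D_ev)/(AUC_iv/D_iv) = (258.366/20)/(339/20) = 12.9183/16.95 = 0.7621

F = 0.762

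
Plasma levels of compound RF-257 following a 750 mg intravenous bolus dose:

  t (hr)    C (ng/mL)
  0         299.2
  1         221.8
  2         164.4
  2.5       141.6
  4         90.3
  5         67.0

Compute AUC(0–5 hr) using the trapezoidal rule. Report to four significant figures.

AUC = 782.7 ng/mL·hr

Trapezoidal AUC_0→5:
  [0→1]: (299.2+221.8)/2 × 1 = 260.5
  [1→2]: (221.8+164.4)/2 × 1 = 193.1
  [2→2.5]: (164.4+141.6)/2 × 0.5 = 76.5
  [2.5→4]: (141.6+90.3)/2 × 1.5 = 173.925
  [4→5]: (90.3+67.0)/2 × 1 = 78.65
  Sum = 782.675 ng/mL·hr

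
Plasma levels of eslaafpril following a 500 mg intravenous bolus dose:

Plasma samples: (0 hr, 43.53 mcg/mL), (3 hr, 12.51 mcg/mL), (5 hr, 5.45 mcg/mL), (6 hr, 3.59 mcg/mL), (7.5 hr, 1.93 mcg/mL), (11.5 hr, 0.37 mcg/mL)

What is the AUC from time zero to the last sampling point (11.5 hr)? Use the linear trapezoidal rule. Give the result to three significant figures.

AUC = 115 mcg/mL·hr

Trapezoidal AUC_0→11.5:
  [0→3]: (43.53+12.51)/2 × 3 = 84.06
  [3→5]: (12.51+5.45)/2 × 2 = 17.96
  [5→6]: (5.45+3.59)/2 × 1 = 4.52
  [6→7.5]: (3.59+1.93)/2 × 1.5 = 4.14
  [7.5→11.5]: (1.93+0.37)/2 × 4 = 4.6
  Sum = 115.28 mcg/mL·hr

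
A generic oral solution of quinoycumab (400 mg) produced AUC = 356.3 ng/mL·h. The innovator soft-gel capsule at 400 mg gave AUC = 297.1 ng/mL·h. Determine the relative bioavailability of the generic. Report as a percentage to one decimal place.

F_rel = 119.9%

F_rel = (AUC_test/D_test) / (AUC_ref/D_ref)
      = (356.3/400) / (297.1/400)
      = 0.89075 / 0.74275 = 1.1993 = 119.93%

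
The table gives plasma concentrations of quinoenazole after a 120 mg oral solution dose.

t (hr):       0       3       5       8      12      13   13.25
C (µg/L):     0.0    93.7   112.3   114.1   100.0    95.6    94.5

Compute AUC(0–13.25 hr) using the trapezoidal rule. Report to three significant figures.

Trapezoidal AUC_0→13.25:
  [0→3]: (0.0+93.7)/2 × 3 = 140.55
  [3→5]: (93.7+112.3)/2 × 2 = 206.0
  [5→8]: (112.3+114.1)/2 × 3 = 339.6
  [8→12]: (114.1+100.0)/2 × 4 = 428.2
  [12→13]: (100.0+95.6)/2 × 1 = 97.8
  [13→13.25]: (95.6+94.5)/2 × 0.25 = 23.7625
  Sum = 1235.9125 µg/L·hr

AUC = 1240 µg/L·hr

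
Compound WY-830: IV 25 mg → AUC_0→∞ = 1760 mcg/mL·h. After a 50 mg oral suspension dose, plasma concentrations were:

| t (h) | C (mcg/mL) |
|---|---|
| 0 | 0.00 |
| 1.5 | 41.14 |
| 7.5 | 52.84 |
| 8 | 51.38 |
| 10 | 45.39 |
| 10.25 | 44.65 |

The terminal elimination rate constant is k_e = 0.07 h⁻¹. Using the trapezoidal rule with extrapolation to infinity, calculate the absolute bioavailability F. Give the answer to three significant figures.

F = 0.308

Trapezoidal AUC_0→10.25 (oral suspension):
  [0→1.5]: (0.00+41.14)/2 × 1.5 = 30.855
  [1.5→7.5]: (41.14+52.84)/2 × 6 = 281.94
  [7.5→8]: (52.84+51.38)/2 × 0.5 = 26.055
  [8→10]: (51.38+45.39)/2 × 2 = 96.77
  [10→10.25]: (45.39+44.65)/2 × 0.25 = 11.255
  Sum = 446.875 mcg/mL·h
Tail: C_last/k_e = 44.65/0.07 = 637.857
AUC_0→∞ (oral suspension) = 446.875 + 637.857 = 1084.732 mcg/mL·h
F = (AUC_ev/D_ev)/(AUC_iv/D_iv) = (1084.732/50)/(1760/25) = 21.69464/70.4 = 0.3082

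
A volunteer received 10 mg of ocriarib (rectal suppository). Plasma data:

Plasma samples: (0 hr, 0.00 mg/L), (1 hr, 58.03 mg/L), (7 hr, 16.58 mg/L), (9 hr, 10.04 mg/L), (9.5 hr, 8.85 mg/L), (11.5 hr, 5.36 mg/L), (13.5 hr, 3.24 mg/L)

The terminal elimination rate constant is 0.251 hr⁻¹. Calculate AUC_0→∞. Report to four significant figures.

AUC = 319.9 mg/L·hr

Trapezoidal AUC_0→13.5:
  [0→1]: (0.00+58.03)/2 × 1 = 29.015
  [1→7]: (58.03+16.58)/2 × 6 = 223.83
  [7→9]: (16.58+10.04)/2 × 2 = 26.62
  [9→9.5]: (10.04+8.85)/2 × 0.5 = 4.7225
  [9.5→11.5]: (8.85+5.36)/2 × 2 = 14.21
  [11.5→13.5]: (5.36+3.24)/2 × 2 = 8.6
  Sum = 306.9975 mg/L·hr
Extrapolated tail: C_last / k_e = 3.24 / 0.251 = 12.908
AUC_0→∞ = 306.9975 + 12.908 = 319.9055 mg/L·hr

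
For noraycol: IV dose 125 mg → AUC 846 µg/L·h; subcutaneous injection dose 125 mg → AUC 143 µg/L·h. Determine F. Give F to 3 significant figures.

F = 0.169

F = (AUC_ev / D_ev) / (AUC_iv / D_iv)
  = (143/125) / (846/125)
  = 1.144 / 6.768 = 0.1690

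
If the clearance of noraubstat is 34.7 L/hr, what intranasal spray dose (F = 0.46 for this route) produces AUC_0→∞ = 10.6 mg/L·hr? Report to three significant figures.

Dose = 800 mg

Dose = CL × AUC_0→∞ / F
     = 34.7 × 10.6 / 0.46 = 799.609 mg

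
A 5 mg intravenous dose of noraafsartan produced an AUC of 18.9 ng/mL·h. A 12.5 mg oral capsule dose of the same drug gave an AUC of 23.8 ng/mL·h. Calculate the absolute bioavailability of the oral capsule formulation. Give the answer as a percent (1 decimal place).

F = 50.4%

F = (AUC_ev / D_ev) / (AUC_iv / D_iv)
  = (23.8/12.5) / (18.9/5)
  = 1.904 / 3.78 = 0.5037
  = 50.37%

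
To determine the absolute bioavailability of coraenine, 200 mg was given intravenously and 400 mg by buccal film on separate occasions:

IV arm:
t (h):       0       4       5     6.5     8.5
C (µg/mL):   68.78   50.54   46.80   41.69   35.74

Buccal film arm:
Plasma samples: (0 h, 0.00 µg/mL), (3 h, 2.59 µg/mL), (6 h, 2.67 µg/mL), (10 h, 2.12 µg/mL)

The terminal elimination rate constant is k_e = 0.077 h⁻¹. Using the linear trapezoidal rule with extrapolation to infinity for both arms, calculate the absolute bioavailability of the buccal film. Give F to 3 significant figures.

F = 0.0273

Trapezoidal AUC_0→8.5 (IV):
  [0→4]: (68.78+50.54)/2 × 4 = 238.64
  [4→5]: (50.54+46.80)/2 × 1 = 48.67
  [5→6.5]: (46.80+41.69)/2 × 1.5 = 66.3675
  [6.5→8.5]: (41.69+35.74)/2 × 2 = 77.43
  Sum = 431.1075 µg/mL·h
IV tail: 35.74/0.077 = 464.156; AUC_iv,0→∞ = 431.1075 + 464.156 = 895.2635 µg/mL·h
Trapezoidal AUC_0→10 (buccal film):
  [0→3]: (0.00+2.59)/2 × 3 = 3.885
  [3→6]: (2.59+2.67)/2 × 3 = 7.89
  [6→10]: (2.67+2.12)/2 × 4 = 9.58
  Sum = 21.355 µg/mL·h
buccal film tail: 2.12/0.077 = 27.532; AUC_ev,0→∞ = 21.355 + 27.532 = 48.887 µg/mL·h
F = (AUC_ev/D_ev)/(AUC_iv/D_iv) = (48.887/400)/(895.2635/200) = 0.1222175/4.4763175 = 0.0273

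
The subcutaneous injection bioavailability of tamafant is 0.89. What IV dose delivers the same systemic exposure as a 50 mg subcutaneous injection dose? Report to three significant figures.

D_iv = 44.5 mg

Systemic exposure from an extravascular dose = F × D_ev, so the equivalent IV dose is F × D_ev.
D_iv = F × D_ev = 0.89 × 50 = 44.5 mg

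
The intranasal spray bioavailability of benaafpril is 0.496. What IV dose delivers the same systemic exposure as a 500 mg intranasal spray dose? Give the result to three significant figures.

D_iv = 248 mg

Systemic exposure from an extravascular dose = F × D_ev, so the equivalent IV dose is F × D_ev.
D_iv = F × D_ev = 0.496 × 500 = 248 mg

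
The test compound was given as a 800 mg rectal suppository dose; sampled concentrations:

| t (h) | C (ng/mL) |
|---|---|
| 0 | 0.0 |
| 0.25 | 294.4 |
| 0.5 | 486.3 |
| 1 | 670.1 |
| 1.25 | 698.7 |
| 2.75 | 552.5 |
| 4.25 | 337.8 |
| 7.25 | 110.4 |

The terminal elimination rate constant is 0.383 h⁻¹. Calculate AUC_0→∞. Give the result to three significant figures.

Trapezoidal AUC_0→7.25:
  [0→0.25]: (0.0+294.4)/2 × 0.25 = 36.8
  [0.25→0.5]: (294.4+486.3)/2 × 0.25 = 97.5875
  [0.5→1]: (486.3+670.1)/2 × 0.5 = 289.1
  [1→1.25]: (670.1+698.7)/2 × 0.25 = 171.1
  [1.25→2.75]: (698.7+552.5)/2 × 1.5 = 938.4
  [2.75→4.25]: (552.5+337.8)/2 × 1.5 = 667.725
  [4.25→7.25]: (337.8+110.4)/2 × 3 = 672.3
  Sum = 2873.0125 ng/mL·h
Extrapolated tail: C_last / k_e = 110.4 / 0.383 = 288.251
AUC_0→∞ = 2873.0125 + 288.251 = 3161.2635 ng/mL·h

AUC = 3160 ng/mL·h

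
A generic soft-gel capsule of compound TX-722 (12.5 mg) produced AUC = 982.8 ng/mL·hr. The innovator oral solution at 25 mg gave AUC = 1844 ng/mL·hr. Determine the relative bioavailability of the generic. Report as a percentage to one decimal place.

F_rel = 106.6%

F_rel = (AUC_test/D_test) / (AUC_ref/D_ref)
      = (982.8/12.5) / (1844/25)
      = 78.624 / 73.76 = 1.0659 = 106.59%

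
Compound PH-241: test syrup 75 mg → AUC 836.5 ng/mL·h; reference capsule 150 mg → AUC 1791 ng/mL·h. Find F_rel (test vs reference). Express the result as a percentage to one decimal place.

F_rel = 93.4%

F_rel = (AUC_test/D_test) / (AUC_ref/D_ref)
      = (836.5/75) / (1791/150)
      = 11.1533 / 11.94 = 0.9341 = 93.41%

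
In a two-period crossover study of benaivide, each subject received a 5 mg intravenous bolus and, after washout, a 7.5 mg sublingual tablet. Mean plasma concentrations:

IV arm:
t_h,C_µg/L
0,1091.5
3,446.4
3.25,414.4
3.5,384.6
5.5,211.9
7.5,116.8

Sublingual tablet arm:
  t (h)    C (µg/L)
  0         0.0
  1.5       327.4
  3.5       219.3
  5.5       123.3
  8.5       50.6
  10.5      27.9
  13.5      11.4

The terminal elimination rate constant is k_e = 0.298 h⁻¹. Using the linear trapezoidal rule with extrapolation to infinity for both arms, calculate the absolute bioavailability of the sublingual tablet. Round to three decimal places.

Trapezoidal AUC_0→7.5 (IV):
  [0→3]: (1091.5+446.4)/2 × 3 = 2306.85
  [3→3.25]: (446.4+414.4)/2 × 0.25 = 107.6
  [3.25→3.5]: (414.4+384.6)/2 × 0.25 = 99.875
  [3.5→5.5]: (384.6+211.9)/2 × 2 = 596.5
  [5.5→7.5]: (211.9+116.8)/2 × 2 = 328.7
  Sum = 3439.525 µg/L·h
IV tail: 116.8/0.298 = 391.946; AUC_iv,0→∞ = 3439.525 + 391.946 = 3831.471 µg/L·h
Trapezoidal AUC_0→13.5 (sublingual tablet):
  [0→1.5]: (0.0+327.4)/2 × 1.5 = 245.55
  [1.5→3.5]: (327.4+219.3)/2 × 2 = 546.7
  [3.5→5.5]: (219.3+123.3)/2 × 2 = 342.6
  [5.5→8.5]: (123.3+50.6)/2 × 3 = 260.85
  [8.5→10.5]: (50.6+27.9)/2 × 2 = 78.5
  [10.5→13.5]: (27.9+11.4)/2 × 3 = 58.95
  Sum = 1533.15 µg/L·h
sublingual tablet tail: 11.4/0.298 = 38.255; AUC_ev,0→∞ = 1533.15 + 38.255 = 1571.405 µg/L·h
F = (AUC_ev/D_ev)/(AUC_iv/D_iv) = (1571.405/7.5)/(3831.471/5) = 209.521/766.2942 = 0.2734

F = 0.273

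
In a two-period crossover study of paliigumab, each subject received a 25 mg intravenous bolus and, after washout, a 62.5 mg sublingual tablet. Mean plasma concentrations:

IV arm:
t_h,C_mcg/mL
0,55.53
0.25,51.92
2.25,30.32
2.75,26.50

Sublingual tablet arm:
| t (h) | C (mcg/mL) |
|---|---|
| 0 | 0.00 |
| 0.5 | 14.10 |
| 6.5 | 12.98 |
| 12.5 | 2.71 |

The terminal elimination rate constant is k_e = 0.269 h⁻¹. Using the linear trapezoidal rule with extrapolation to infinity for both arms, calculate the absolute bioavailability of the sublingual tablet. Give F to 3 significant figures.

Trapezoidal AUC_0→2.75 (IV):
  [0→0.25]: (55.53+51.92)/2 × 0.25 = 13.43125
  [0.25→2.25]: (51.92+30.32)/2 × 2 = 82.24
  [2.25→2.75]: (30.32+26.50)/2 × 0.5 = 14.205
  Sum = 109.87625 mcg/mL·h
IV tail: 26.50/0.269 = 98.513; AUC_iv,0→∞ = 109.87625 + 98.513 = 208.38925 mcg/mL·h
Trapezoidal AUC_0→12.5 (sublingual tablet):
  [0→0.5]: (0.00+14.10)/2 × 0.5 = 3.525
  [0.5→6.5]: (14.10+12.98)/2 × 6 = 81.24
  [6.5→12.5]: (12.98+2.71)/2 × 6 = 47.07
  Sum = 131.835 mcg/mL·h
sublingual tablet tail: 2.71/0.269 = 10.074; AUC_ev,0→∞ = 131.835 + 10.074 = 141.909 mcg/mL·h
F = (AUC_ev/D_ev)/(AUC_iv/D_iv) = (141.909/62.5)/(208.38925/25) = 2.270544/8.33557 = 0.2724

F = 0.272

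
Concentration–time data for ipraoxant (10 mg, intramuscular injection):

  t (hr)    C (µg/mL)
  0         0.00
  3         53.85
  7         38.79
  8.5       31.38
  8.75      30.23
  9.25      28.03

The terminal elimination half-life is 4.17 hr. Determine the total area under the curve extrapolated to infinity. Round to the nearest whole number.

Trapezoidal AUC_0→9.25:
  [0→3]: (0.00+53.85)/2 × 3 = 80.775
  [3→7]: (53.85+38.79)/2 × 4 = 185.28
  [7→8.5]: (38.79+31.38)/2 × 1.5 = 52.6275
  [8.5→8.75]: (31.38+30.23)/2 × 0.25 = 7.70125
  [8.75→9.25]: (30.23+28.03)/2 × 0.5 = 14.565
  Sum = 340.94875 µg/mL·hr
k_e = ln2 / t½ = 0.693147 / 4.17 = 0.1662 hr^-1
Extrapolated tail: C_last / k_e = 28.03 / 0.1662 = 168.652
AUC_0→∞ = 340.94875 + 168.652 = 509.60075 µg/mL·hr

AUC = 510 µg/mL·hr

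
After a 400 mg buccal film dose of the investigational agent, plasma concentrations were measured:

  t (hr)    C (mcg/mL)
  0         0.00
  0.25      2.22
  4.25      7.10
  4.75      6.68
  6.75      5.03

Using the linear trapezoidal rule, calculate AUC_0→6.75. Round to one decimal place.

AUC = 34.1 mcg/mL·hr

Trapezoidal AUC_0→6.75:
  [0→0.25]: (0.00+2.22)/2 × 0.25 = 0.2775
  [0.25→4.25]: (2.22+7.10)/2 × 4 = 18.64
  [4.25→4.75]: (7.10+6.68)/2 × 0.5 = 3.445
  [4.75→6.75]: (6.68+5.03)/2 × 2 = 11.71
  Sum = 34.0725 mcg/mL·hr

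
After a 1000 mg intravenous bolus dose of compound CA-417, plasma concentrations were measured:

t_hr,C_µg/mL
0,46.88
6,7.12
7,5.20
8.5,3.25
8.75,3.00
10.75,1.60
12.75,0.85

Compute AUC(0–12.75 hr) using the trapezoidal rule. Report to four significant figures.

Trapezoidal AUC_0→12.75:
  [0→6]: (46.88+7.12)/2 × 6 = 162.0
  [6→7]: (7.12+5.20)/2 × 1 = 6.16
  [7→8.5]: (5.20+3.25)/2 × 1.5 = 6.3375
  [8.5→8.75]: (3.25+3.00)/2 × 0.25 = 0.78125
  [8.75→10.75]: (3.00+1.60)/2 × 2 = 4.6
  [10.75→12.75]: (1.60+0.85)/2 × 2 = 2.45
  Sum = 182.32875 µg/mL·hr

AUC = 182.3 µg/mL·hr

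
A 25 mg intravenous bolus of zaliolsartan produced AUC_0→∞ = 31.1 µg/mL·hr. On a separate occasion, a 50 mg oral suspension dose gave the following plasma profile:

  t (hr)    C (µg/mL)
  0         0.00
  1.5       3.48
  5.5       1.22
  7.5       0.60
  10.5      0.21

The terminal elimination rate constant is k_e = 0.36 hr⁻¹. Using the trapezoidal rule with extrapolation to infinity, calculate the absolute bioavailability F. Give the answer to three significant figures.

Trapezoidal AUC_0→10.5 (oral suspension):
  [0→1.5]: (0.00+3.48)/2 × 1.5 = 2.61
  [1.5→5.5]: (3.48+1.22)/2 × 4 = 9.4
  [5.5→7.5]: (1.22+0.60)/2 × 2 = 1.82
  [7.5→10.5]: (0.60+0.21)/2 × 3 = 1.215
  Sum = 15.045 µg/mL·hr
Tail: C_last/k_e = 0.21/0.36 = 0.583
AUC_0→∞ (oral suspension) = 15.045 + 0.583 = 15.628 µg/mL·hr
F = (AUC_ev/D_ev)/(AUC_iv/D_iv) = (15.628/50)/(31.1/25) = 0.31256/1.244 = 0.2513

F = 0.251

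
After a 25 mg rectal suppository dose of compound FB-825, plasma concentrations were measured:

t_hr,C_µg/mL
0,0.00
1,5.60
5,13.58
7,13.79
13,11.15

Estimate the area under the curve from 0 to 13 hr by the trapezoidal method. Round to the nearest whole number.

AUC = 143 µg/mL·hr

Trapezoidal AUC_0→13:
  [0→1]: (0.00+5.60)/2 × 1 = 2.8
  [1→5]: (5.60+13.58)/2 × 4 = 38.36
  [5→7]: (13.58+13.79)/2 × 2 = 27.37
  [7→13]: (13.79+11.15)/2 × 6 = 74.82
  Sum = 143.35 µg/mL·hr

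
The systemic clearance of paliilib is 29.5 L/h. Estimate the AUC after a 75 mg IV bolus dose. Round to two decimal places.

AUC_0→∞ = Dose_iv / CL
        = 75 / 29.5 = 2.54237 mg/L·h

AUC = 2.54 mg/L·h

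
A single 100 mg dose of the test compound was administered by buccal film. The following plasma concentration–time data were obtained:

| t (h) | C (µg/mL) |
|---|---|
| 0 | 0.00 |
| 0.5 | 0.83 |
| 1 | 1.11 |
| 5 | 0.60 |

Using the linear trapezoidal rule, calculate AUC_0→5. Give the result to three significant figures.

Trapezoidal AUC_0→5:
  [0→0.5]: (0.00+0.83)/2 × 0.5 = 0.2075
  [0.5→1]: (0.83+1.11)/2 × 0.5 = 0.485
  [1→5]: (1.11+0.60)/2 × 4 = 3.42
  Sum = 4.1125 µg/mL·h

AUC = 4.11 µg/mL·h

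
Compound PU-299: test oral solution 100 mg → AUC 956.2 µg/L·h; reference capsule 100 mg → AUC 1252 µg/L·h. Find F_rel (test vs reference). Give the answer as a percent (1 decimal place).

F_rel = (AUC_test/D_test) / (AUC_ref/D_ref)
      = (956.2/100) / (1252/100)
      = 9.562 / 12.52 = 0.7637 = 76.37%

F_rel = 76.4%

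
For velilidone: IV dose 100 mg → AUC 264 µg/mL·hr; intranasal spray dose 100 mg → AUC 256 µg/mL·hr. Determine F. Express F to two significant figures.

F = (AUC_ev / D_ev) / (AUC_iv / D_iv)
  = (256/100) / (264/100)
  = 2.56 / 2.64 = 0.9697

F = 0.97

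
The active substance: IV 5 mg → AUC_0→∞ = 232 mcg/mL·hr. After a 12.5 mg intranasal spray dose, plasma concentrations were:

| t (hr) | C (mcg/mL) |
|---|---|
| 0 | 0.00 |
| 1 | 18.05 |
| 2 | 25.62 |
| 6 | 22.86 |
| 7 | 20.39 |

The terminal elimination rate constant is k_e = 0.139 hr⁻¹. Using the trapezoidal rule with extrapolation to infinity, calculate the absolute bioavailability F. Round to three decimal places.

Trapezoidal AUC_0→7 (intranasal spray):
  [0→1]: (0.00+18.05)/2 × 1 = 9.025
  [1→2]: (18.05+25.62)/2 × 1 = 21.835
  [2→6]: (25.62+22.86)/2 × 4 = 96.96
  [6→7]: (22.86+20.39)/2 × 1 = 21.625
  Sum = 149.445 mcg/mL·hr
Tail: C_last/k_e = 20.39/0.139 = 146.691
AUC_0→∞ (intranasal spray) = 149.445 + 146.691 = 296.136 mcg/mL·hr
F = (AUC_ev/D_ev)/(AUC_iv/D_iv) = (296.136/12.5)/(232/5) = 23.69088/46.4 = 0.5106

F = 0.511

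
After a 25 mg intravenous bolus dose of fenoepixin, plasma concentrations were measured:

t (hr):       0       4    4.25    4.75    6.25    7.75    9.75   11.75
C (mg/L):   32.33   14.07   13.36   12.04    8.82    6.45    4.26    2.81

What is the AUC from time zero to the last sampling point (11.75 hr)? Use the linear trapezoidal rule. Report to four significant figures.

AUC = 147.5 mg/L·hr

Trapezoidal AUC_0→11.75:
  [0→4]: (32.33+14.07)/2 × 4 = 92.8
  [4→4.25]: (14.07+13.36)/2 × 0.25 = 3.42875
  [4.25→4.75]: (13.36+12.04)/2 × 0.5 = 6.35
  [4.75→6.25]: (12.04+8.82)/2 × 1.5 = 15.645
  [6.25→7.75]: (8.82+6.45)/2 × 1.5 = 11.4525
  [7.75→9.75]: (6.45+4.26)/2 × 2 = 10.71
  [9.75→11.75]: (4.26+2.81)/2 × 2 = 7.07
  Sum = 147.45625 mg/L·hr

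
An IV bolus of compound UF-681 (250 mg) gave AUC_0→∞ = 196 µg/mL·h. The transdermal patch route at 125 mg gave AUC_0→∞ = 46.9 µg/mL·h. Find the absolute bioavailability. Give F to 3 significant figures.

F = (AUC_ev / D_ev) / (AUC_iv / D_iv)
  = (46.9/125) / (196/250)
  = 0.3752 / 0.784 = 0.4786

F = 0.479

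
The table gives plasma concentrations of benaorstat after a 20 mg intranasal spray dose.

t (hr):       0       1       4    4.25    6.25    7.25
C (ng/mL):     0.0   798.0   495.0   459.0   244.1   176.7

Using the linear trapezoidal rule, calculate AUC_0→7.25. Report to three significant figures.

AUC = 3370 ng/mL·hr

Trapezoidal AUC_0→7.25:
  [0→1]: (0.0+798.0)/2 × 1 = 399.0
  [1→4]: (798.0+495.0)/2 × 3 = 1939.5
  [4→4.25]: (495.0+459.0)/2 × 0.25 = 119.25
  [4.25→6.25]: (459.0+244.1)/2 × 2 = 703.1
  [6.25→7.25]: (244.1+176.7)/2 × 1 = 210.4
  Sum = 3371.25 ng/mL·hr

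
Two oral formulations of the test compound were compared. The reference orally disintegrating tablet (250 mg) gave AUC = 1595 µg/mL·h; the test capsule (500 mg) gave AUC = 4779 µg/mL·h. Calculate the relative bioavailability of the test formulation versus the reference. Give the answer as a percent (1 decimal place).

F_rel = (AUC_test/D_test) / (AUC_ref/D_ref)
      = (4779/500) / (1595/250)
      = 9.558 / 6.38 = 1.4981 = 149.81%

F_rel = 149.8%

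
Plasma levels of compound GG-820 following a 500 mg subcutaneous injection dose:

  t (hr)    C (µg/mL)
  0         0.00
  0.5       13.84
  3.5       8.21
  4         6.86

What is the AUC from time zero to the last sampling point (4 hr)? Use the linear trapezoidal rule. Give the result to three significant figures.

Trapezoidal AUC_0→4:
  [0→0.5]: (0.00+13.84)/2 × 0.5 = 3.46
  [0.5→3.5]: (13.84+8.21)/2 × 3 = 33.075
  [3.5→4]: (8.21+6.86)/2 × 0.5 = 3.7675
  Sum = 40.3025 µg/mL·hr

AUC = 40.3 µg/mL·hr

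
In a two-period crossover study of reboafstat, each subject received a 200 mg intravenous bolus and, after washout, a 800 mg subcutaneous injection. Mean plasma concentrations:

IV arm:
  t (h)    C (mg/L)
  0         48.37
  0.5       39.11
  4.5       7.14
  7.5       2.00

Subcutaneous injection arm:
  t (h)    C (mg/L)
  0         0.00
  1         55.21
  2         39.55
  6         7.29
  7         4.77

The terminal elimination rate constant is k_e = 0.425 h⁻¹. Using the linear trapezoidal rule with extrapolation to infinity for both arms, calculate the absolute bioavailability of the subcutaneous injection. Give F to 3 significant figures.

Trapezoidal AUC_0→7.5 (IV):
  [0→0.5]: (48.37+39.11)/2 × 0.5 = 21.87
  [0.5→4.5]: (39.11+7.14)/2 × 4 = 92.5
  [4.5→7.5]: (7.14+2.00)/2 × 3 = 13.71
  Sum = 128.08 mg/L·h
IV tail: 2.00/0.425 = 4.706; AUC_iv,0→∞ = 128.08 + 4.706 = 132.786 mg/L·h
Trapezoidal AUC_0→7 (subcutaneous injection):
  [0→1]: (0.00+55.21)/2 × 1 = 27.605
  [1→2]: (55.21+39.55)/2 × 1 = 47.38
  [2→6]: (39.55+7.29)/2 × 4 = 93.68
  [6→7]: (7.29+4.77)/2 × 1 = 6.03
  Sum = 174.695 mg/L·h
subcutaneous injection tail: 4.77/0.425 = 11.224; AUC_ev,0→∞ = 174.695 + 11.224 = 185.919 mg/L·h
F = (AUC_ev/D_ev)/(AUC_iv/D_iv) = (185.919/800)/(132.786/200) = 0.23239875/0.66393 = 0.3500

F = 0.350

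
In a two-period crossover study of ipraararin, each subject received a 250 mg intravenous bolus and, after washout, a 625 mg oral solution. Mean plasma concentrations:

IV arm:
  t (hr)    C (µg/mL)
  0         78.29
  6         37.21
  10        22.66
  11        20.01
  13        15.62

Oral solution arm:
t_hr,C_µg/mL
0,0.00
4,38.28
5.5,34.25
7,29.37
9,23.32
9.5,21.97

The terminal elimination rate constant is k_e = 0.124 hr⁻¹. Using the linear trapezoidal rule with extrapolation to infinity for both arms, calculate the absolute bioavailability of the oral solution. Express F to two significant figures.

F = 0.26

Trapezoidal AUC_0→13 (IV):
  [0→6]: (78.29+37.21)/2 × 6 = 346.5
  [6→10]: (37.21+22.66)/2 × 4 = 119.74
  [10→11]: (22.66+20.01)/2 × 1 = 21.335
  [11→13]: (20.01+15.62)/2 × 2 = 35.63
  Sum = 523.205 µg/mL·hr
IV tail: 15.62/0.124 = 125.968; AUC_iv,0→∞ = 523.205 + 125.968 = 649.173 µg/mL·hr
Trapezoidal AUC_0→9.5 (oral solution):
  [0→4]: (0.00+38.28)/2 × 4 = 76.56
  [4→5.5]: (38.28+34.25)/2 × 1.5 = 54.3975
  [5.5→7]: (34.25+29.37)/2 × 1.5 = 47.715
  [7→9]: (29.37+23.32)/2 × 2 = 52.69
  [9→9.5]: (23.32+21.97)/2 × 0.5 = 11.3225
  Sum = 242.685 µg/mL·hr
oral solution tail: 21.97/0.124 = 177.177; AUC_ev,0→∞ = 242.685 + 177.177 = 419.862 µg/mL·hr
F = (AUC_ev/D_ev)/(AUC_iv/D_iv) = (419.862/625)/(649.173/250) = 0.6717792/2.596692 = 0.2587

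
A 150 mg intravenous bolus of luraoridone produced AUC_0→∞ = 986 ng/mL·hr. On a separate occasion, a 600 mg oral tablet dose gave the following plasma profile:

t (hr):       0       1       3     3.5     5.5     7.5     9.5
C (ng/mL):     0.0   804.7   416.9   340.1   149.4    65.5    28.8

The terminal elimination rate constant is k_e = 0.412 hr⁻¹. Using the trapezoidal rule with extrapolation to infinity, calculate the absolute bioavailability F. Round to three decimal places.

F = 0.680

Trapezoidal AUC_0→9.5 (oral tablet):
  [0→1]: (0.0+804.7)/2 × 1 = 402.35
  [1→3]: (804.7+416.9)/2 × 2 = 1221.6
  [3→3.5]: (416.9+340.1)/2 × 0.5 = 189.25
  [3.5→5.5]: (340.1+149.4)/2 × 2 = 489.5
  [5.5→7.5]: (149.4+65.5)/2 × 2 = 214.9
  [7.5→9.5]: (65.5+28.8)/2 × 2 = 94.3
  Sum = 2611.9 ng/mL·hr
Tail: C_last/k_e = 28.8/0.412 = 69.903
AUC_0→∞ (oral tablet) = 2611.9 + 69.903 = 2681.803 ng/mL·hr
F = (AUC_ev/D_ev)/(AUC_iv/D_iv) = (2681.803/600)/(986/150) = 4.46967/6.57333 = 0.6800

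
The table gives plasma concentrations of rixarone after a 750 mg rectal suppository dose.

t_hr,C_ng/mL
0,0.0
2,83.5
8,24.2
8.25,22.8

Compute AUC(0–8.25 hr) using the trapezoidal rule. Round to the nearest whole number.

AUC = 412 ng/mL·hr

Trapezoidal AUC_0→8.25:
  [0→2]: (0.0+83.5)/2 × 2 = 83.5
  [2→8]: (83.5+24.2)/2 × 6 = 323.1
  [8→8.25]: (24.2+22.8)/2 × 0.25 = 5.875
  Sum = 412.475 ng/mL·hr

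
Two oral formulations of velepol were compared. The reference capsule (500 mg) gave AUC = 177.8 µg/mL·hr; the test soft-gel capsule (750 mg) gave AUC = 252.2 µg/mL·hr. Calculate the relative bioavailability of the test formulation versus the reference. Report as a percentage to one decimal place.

F_rel = (AUC_test/D_test) / (AUC_ref/D_ref)
      = (252.2/750) / (177.8/500)
      = 0.336267 / 0.3556 = 0.9456 = 94.56%

F_rel = 94.6%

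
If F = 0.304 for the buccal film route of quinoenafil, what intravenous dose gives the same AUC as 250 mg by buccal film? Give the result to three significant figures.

Systemic exposure from an extravascular dose = F × D_ev, so the equivalent IV dose is F × D_ev.
D_iv = F × D_ev = 0.304 × 250 = 76 mg

D_iv = 76.0 mg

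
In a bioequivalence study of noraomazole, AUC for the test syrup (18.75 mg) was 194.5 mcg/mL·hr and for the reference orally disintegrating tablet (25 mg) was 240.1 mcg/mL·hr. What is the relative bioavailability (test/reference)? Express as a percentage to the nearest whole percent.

F_rel = (AUC_test/D_test) / (AUC_ref/D_ref)
      = (194.5/18.75) / (240.1/25)
      = 10.3733 / 9.604 = 1.0801 = 108.01%

F_rel = 108%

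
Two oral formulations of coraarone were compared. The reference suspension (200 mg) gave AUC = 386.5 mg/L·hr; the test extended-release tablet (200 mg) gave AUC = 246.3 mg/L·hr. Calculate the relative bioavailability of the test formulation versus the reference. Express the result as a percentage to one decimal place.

F_rel = (AUC_test/D_test) / (AUC_ref/D_ref)
      = (246.3/200) / (386.5/200)
      = 1.2315 / 1.9325 = 0.6373 = 63.73%

F_rel = 63.7%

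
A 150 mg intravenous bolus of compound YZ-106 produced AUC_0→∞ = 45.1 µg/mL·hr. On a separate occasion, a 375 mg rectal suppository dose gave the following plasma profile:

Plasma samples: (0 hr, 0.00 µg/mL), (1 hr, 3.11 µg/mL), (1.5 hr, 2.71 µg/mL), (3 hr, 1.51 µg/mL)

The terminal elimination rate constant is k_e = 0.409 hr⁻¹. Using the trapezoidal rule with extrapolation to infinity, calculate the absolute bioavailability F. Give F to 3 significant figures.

F = 0.0875

Trapezoidal AUC_0→3 (rectal suppository):
  [0→1]: (0.00+3.11)/2 × 1 = 1.555
  [1→1.5]: (3.11+2.71)/2 × 0.5 = 1.455
  [1.5→3]: (2.71+1.51)/2 × 1.5 = 3.165
  Sum = 6.175 µg/mL·hr
Tail: C_last/k_e = 1.51/0.409 = 3.692
AUC_0→∞ (rectal suppository) = 6.175 + 3.692 = 9.867 µg/mL·hr
F = (AUC_ev/D_ev)/(AUC_iv/D_iv) = (9.867/375)/(45.1/150) = 0.026312/0.300667 = 0.0875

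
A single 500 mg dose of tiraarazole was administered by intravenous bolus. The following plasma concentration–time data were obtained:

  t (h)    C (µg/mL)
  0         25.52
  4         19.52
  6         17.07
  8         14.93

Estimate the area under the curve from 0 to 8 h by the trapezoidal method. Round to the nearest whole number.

AUC = 159 µg/mL·h

Trapezoidal AUC_0→8:
  [0→4]: (25.52+19.52)/2 × 4 = 90.08
  [4→6]: (19.52+17.07)/2 × 2 = 36.59
  [6→8]: (17.07+14.93)/2 × 2 = 32.0
  Sum = 158.67 µg/mL·h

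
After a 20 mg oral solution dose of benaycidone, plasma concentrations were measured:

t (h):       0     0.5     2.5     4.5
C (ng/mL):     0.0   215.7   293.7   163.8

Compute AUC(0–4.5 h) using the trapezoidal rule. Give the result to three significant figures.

Trapezoidal AUC_0→4.5:
  [0→0.5]: (0.0+215.7)/2 × 0.5 = 53.925
  [0.5→2.5]: (215.7+293.7)/2 × 2 = 509.4
  [2.5→4.5]: (293.7+163.8)/2 × 2 = 457.5
  Sum = 1020.825 ng/mL·h

AUC = 1020 ng/mL·h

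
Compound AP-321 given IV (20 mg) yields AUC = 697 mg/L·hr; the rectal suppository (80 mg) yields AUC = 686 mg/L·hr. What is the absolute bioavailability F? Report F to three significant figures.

F = (AUC_ev / D_ev) / (AUC_iv / D_iv)
  = (686/80) / (697/20)
  = 8.575 / 34.85 = 0.2461

F = 0.246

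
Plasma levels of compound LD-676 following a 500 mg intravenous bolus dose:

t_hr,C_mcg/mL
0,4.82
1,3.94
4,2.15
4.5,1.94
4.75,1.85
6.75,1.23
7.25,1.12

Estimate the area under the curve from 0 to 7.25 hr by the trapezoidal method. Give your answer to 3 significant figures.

Trapezoidal AUC_0→7.25:
  [0→1]: (4.82+3.94)/2 × 1 = 4.38
  [1→4]: (3.94+2.15)/2 × 3 = 9.135
  [4→4.5]: (2.15+1.94)/2 × 0.5 = 1.0225
  [4.5→4.75]: (1.94+1.85)/2 × 0.25 = 0.47375
  [4.75→6.75]: (1.85+1.23)/2 × 2 = 3.08
  [6.75→7.25]: (1.23+1.12)/2 × 0.5 = 0.5875
  Sum = 18.67875 mcg/mL·hr

AUC = 18.7 mcg/mL·hr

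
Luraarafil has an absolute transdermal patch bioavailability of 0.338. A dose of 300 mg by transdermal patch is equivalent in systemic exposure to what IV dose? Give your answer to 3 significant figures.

Systemic exposure from an extravascular dose = F × D_ev, so the equivalent IV dose is F × D_ev.
D_iv = F × D_ev = 0.338 × 300 = 101.4 mg

D_iv = 101 mg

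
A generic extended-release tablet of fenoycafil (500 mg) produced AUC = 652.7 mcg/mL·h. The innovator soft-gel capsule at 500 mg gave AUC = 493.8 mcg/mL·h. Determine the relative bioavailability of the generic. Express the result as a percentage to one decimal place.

F_rel = (AUC_test/D_test) / (AUC_ref/D_ref)
      = (652.7/500) / (493.8/500)
      = 1.3054 / 0.9876 = 1.3218 = 132.18%

F_rel = 132.2%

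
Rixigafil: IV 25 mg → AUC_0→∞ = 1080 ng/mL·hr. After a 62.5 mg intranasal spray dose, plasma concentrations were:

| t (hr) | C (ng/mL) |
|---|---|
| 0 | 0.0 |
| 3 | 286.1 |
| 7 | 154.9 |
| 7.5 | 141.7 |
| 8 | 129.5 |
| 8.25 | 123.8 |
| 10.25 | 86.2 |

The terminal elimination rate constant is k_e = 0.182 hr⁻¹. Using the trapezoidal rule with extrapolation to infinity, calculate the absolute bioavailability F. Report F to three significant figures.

F = 0.803

Trapezoidal AUC_0→10.25 (intranasal spray):
  [0→3]: (0.0+286.1)/2 × 3 = 429.15
  [3→7]: (286.1+154.9)/2 × 4 = 882.0
  [7→7.5]: (154.9+141.7)/2 × 0.5 = 74.15
  [7.5→8]: (141.7+129.5)/2 × 0.5 = 67.8
  [8→8.25]: (129.5+123.8)/2 × 0.25 = 31.6625
  [8.25→10.25]: (123.8+86.2)/2 × 2 = 210.0
  Sum = 1694.7625 ng/mL·hr
Tail: C_last/k_e = 86.2/0.182 = 473.626
AUC_0→∞ (intranasal spray) = 1694.7625 + 473.626 = 2168.3885 ng/mL·hr
F = (AUC_ev/D_ev)/(AUC_iv/D_iv) = (2168.3885/62.5)/(1080/25) = 34.694216/43.2 = 0.8031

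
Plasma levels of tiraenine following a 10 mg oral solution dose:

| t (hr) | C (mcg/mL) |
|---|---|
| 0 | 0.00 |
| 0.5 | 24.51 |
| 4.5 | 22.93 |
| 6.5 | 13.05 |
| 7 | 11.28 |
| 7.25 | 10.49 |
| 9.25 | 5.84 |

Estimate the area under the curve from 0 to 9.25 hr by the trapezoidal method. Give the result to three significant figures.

AUC = 162 mcg/mL·hr

Trapezoidal AUC_0→9.25:
  [0→0.5]: (0.00+24.51)/2 × 0.5 = 6.1275
  [0.5→4.5]: (24.51+22.93)/2 × 4 = 94.88
  [4.5→6.5]: (22.93+13.05)/2 × 2 = 35.98
  [6.5→7]: (13.05+11.28)/2 × 0.5 = 6.0825
  [7→7.25]: (11.28+10.49)/2 × 0.25 = 2.72125
  [7.25→9.25]: (10.49+5.84)/2 × 2 = 16.33
  Sum = 162.12125 mcg/mL·hr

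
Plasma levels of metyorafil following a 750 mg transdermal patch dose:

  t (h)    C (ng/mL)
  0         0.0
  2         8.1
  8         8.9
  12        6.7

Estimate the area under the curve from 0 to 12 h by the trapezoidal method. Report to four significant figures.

Trapezoidal AUC_0→12:
  [0→2]: (0.0+8.1)/2 × 2 = 8.1
  [2→8]: (8.1+8.9)/2 × 6 = 51.0
  [8→12]: (8.9+6.7)/2 × 4 = 31.2
  Sum = 90.3 ng/mL·h

AUC = 90.30 ng/mL·h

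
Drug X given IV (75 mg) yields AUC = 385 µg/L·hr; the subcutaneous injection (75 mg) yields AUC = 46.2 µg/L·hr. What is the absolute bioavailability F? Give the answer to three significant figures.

F = 0.120

F = (AUC_ev / D_ev) / (AUC_iv / D_iv)
  = (46.2/75) / (385/75)
  = 0.616 / 5.13333 = 0.1200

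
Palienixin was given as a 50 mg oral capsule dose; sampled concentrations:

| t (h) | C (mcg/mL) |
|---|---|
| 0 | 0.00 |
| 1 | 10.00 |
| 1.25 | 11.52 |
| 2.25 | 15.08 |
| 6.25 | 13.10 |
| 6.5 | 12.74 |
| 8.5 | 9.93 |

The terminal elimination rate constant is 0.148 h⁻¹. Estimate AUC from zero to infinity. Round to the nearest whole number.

Trapezoidal AUC_0→8.5:
  [0→1]: (0.00+10.00)/2 × 1 = 5.0
  [1→1.25]: (10.00+11.52)/2 × 0.25 = 2.69
  [1.25→2.25]: (11.52+15.08)/2 × 1 = 13.3
  [2.25→6.25]: (15.08+13.10)/2 × 4 = 56.36
  [6.25→6.5]: (13.10+12.74)/2 × 0.25 = 3.23
  [6.5→8.5]: (12.74+9.93)/2 × 2 = 22.67
  Sum = 103.25 mcg/mL·h
Extrapolated tail: C_last / k_e = 9.93 / 0.148 = 67.095
AUC_0→∞ = 103.25 + 67.095 = 170.345 mcg/mL·h

AUC = 170 mcg/mL·h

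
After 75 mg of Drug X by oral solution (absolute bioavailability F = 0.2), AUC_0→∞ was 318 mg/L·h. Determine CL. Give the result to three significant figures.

CL = 0.0472 L/h

CL = F × Dose / AUC_0→∞
   = 0.2 × 75 / 318 = 0.0471698 L/h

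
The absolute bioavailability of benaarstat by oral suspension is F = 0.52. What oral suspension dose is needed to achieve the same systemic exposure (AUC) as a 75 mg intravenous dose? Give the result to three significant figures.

For equal systemic exposure: F × D_ev = D_iv
D_ev = D_iv / F = 75 / 0.52 = 144.231 mg

D_oral = 144 mg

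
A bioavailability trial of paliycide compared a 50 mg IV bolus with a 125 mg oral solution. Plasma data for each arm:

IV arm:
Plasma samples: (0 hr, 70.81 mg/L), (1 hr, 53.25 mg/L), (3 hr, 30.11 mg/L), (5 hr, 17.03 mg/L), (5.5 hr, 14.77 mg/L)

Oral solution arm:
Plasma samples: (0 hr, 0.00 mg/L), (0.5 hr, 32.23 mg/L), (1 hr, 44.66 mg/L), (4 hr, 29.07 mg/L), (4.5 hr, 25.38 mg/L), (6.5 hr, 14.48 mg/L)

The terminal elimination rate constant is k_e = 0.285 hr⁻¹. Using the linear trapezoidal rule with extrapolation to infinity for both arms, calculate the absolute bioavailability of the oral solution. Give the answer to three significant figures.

Trapezoidal AUC_0→5.5 (IV):
  [0→1]: (70.81+53.25)/2 × 1 = 62.03
  [1→3]: (53.25+30.11)/2 × 2 = 83.36
  [3→5]: (30.11+17.03)/2 × 2 = 47.14
  [5→5.5]: (17.03+14.77)/2 × 0.5 = 7.95
  Sum = 200.48 mg/L·hr
IV tail: 14.77/0.285 = 51.825; AUC_iv,0→∞ = 200.48 + 51.825 = 252.305 mg/L·hr
Trapezoidal AUC_0→6.5 (oral solution):
  [0→0.5]: (0.00+32.23)/2 × 0.5 = 8.0575
  [0.5→1]: (32.23+44.66)/2 × 0.5 = 19.2225
  [1→4]: (44.66+29.07)/2 × 3 = 110.595
  [4→4.5]: (29.07+25.38)/2 × 0.5 = 13.6125
  [4.5→6.5]: (25.38+14.48)/2 × 2 = 39.86
  Sum = 191.3475 mg/L·hr
oral solution tail: 14.48/0.285 = 50.807; AUC_ev,0→∞ = 191.3475 + 50.807 = 242.1545 mg/L·hr
F = (AUC_ev/D_ev)/(AUC_iv/D_iv) = (242.1545/125)/(252.305/50) = 1.937236/5.0461 = 0.3839

F = 0.384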